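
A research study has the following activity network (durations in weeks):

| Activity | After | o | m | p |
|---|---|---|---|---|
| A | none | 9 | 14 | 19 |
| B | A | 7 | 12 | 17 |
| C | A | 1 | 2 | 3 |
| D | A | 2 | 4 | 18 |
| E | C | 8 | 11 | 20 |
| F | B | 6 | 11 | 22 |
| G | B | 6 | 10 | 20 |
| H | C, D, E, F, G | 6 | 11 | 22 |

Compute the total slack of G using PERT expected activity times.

te_A = (9 + 4·14 + 19)/6 = 84/6 = 14
te_B = (7 + 4·12 + 17)/6 = 72/6 = 12
te_C = (1 + 4·2 + 3)/6 = 12/6 = 2
te_D = (2 + 4·4 + 18)/6 = 36/6 = 6
te_E = (8 + 4·11 + 20)/6 = 72/6 = 12
te_F = (6 + 4·11 + 22)/6 = 72/6 = 12
te_G = (6 + 4·10 + 20)/6 = 66/6 = 11
te_H = (6 + 4·11 + 22)/6 = 72/6 = 12

Forward pass:
ES_A = 0; EF_A = 14
ES_B = 14; EF_B = 14+12 = 26
ES_C = 14; EF_C = 14+2 = 16
ES_D = 14; EF_D = 14+6 = 20
ES_E = 16; EF_E = 16+12 = 28
ES_F = 26; EF_F = 26+12 = 38
ES_G = 26; EF_G = 26+11 = 37
ES_H = max(EF_C=16, EF_D=20, EF_E=28, EF_F=38, EF_G=37) = 38; EF_H = 38+12 = 50
Expected project duration μ = 50 weeks. Critical path: A → B → F → H.

Backward pass:
LF_H = 50; LS_H = 50−12 = 38
LF_G = LS_H = 38; LS_G = 38−11 = 27
LF_F = LS_H = 38; LS_F = 38−12 = 26
LF_E = LS_H = 38; LS_E = 38−12 = 26
LF_D = LS_H = 38; LS_D = 38−6 = 32
LF_C = min(LS_E=26, LS_H=38) = 26; LS_C = 26−2 = 24
LF_B = min(LS_F=26, LS_G=27) = 26; LS_B = 26−12 = 14
LF_A = min(LS_B=14, LS_C=24, LS_D=32) = 14; LS_A = 14−14 = 0
Slack_G = LS_G − ES_G = 27 − 26 = 1

1 weeks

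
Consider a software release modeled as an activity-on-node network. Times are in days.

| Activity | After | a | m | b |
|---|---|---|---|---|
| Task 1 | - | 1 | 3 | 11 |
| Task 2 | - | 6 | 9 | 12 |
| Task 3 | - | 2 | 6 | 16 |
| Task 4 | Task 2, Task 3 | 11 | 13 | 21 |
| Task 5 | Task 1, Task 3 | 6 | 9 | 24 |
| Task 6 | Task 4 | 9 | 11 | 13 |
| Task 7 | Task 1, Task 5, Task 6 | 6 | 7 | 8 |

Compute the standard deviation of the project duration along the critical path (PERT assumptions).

2.08 days

te_Task 1 = (1 + 4·3 + 11)/6 = 24/6 = 4; σ²_Task 1 = ((11−1)/6)² = 2.778
te_Task 2 = (6 + 4·9 + 12)/6 = 54/6 = 9; σ²_Task 2 = ((12−6)/6)² = 1.000
te_Task 3 = (2 + 4·6 + 16)/6 = 42/6 = 7; σ²_Task 3 = ((16−2)/6)² = 5.444
te_Task 4 = (11 + 4·13 + 21)/6 = 84/6 = 14; σ²_Task 4 = ((21−11)/6)² = 2.778
te_Task 5 = (6 + 4·9 + 24)/6 = 66/6 = 11; σ²_Task 5 = ((24−6)/6)² = 9.000
te_Task 6 = (9 + 4·11 + 13)/6 = 66/6 = 11; σ²_Task 6 = ((13−9)/6)² = 0.444
te_Task 7 = (6 + 4·7 + 8)/6 = 42/6 = 7; σ²_Task 7 = ((8−6)/6)² = 0.111

Forward pass:
ES_Task 1 = 0; EF_Task 1 = 4
ES_Task 2 = 0; EF_Task 2 = 9
ES_Task 3 = 0; EF_Task 3 = 7
ES_Task 4 = max(EF_Task 2=9, EF_Task 3=7) = 9; EF_Task 4 = 9+14 = 23
ES_Task 5 = max(EF_Task 1=4, EF_Task 3=7) = 7; EF_Task 5 = 7+11 = 18
ES_Task 6 = 23; EF_Task 6 = 23+11 = 34
ES_Task 7 = max(EF_Task 1=4, EF_Task 5=18, EF_Task 6=34) = 34; EF_Task 7 = 34+7 = 41
Expected project duration μ = 41 days. Critical path: Task 2 → Task 4 → Task 6 → Task 7.

Variance along critical path = 1.000 + 2.778 + 0.444 + 0.111 = 4.333
σ = √4.333 = 2.082 days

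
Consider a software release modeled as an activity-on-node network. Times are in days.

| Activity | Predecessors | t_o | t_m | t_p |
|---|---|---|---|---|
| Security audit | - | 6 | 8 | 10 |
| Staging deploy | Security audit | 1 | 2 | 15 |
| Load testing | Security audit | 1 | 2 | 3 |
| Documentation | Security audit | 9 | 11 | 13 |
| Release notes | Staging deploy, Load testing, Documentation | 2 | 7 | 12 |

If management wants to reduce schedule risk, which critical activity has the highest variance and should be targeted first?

te_Security audit = (6 + 4·8 + 10)/6 = 48/6 = 8; σ²_Security audit = ((10−6)/6)² = 0.444
te_Staging deploy = (1 + 4·2 + 15)/6 = 24/6 = 4; σ²_Staging deploy = ((15−1)/6)² = 5.444
te_Load testing = (1 + 4·2 + 3)/6 = 12/6 = 2; σ²_Load testing = ((3−1)/6)² = 0.111
te_Documentation = (9 + 4·11 + 13)/6 = 66/6 = 11; σ²_Documentation = ((13−9)/6)² = 0.444
te_Release notes = (2 + 4·7 + 12)/6 = 42/6 = 7; σ²_Release notes = ((12−2)/6)² = 2.778

Forward pass:
ES_Security audit = 0; EF_Security audit = 8
ES_Staging deploy = 8; EF_Staging deploy = 8+4 = 12
ES_Load testing = 8; EF_Load testing = 8+2 = 10
ES_Documentation = 8; EF_Documentation = 8+11 = 19
ES_Release notes = max(EF_Staging deploy=12, EF_Load testing=10, EF_Documentation=19) = 19; EF_Release notes = 19+7 = 26
Expected project duration μ = 26 days. Critical path: Security audit → Documentation → Release notes.

Variances on critical path: σ²_Security audit=0.444, σ²_Documentation=0.444, σ²_Release notes=2.778.
Largest is σ²_Release notes = 2.778.

Release notes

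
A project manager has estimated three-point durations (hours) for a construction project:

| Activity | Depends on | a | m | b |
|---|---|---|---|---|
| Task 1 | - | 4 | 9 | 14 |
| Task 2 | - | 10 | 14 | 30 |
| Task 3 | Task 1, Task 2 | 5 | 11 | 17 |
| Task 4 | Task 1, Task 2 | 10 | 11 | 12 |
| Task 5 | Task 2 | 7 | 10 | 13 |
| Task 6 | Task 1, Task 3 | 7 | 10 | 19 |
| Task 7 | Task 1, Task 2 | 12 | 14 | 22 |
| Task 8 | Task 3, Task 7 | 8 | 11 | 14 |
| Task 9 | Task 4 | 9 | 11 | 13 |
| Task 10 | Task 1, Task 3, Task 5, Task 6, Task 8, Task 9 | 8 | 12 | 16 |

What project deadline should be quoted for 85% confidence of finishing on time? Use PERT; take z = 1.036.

te_Task 1 = (4 + 4·9 + 14)/6 = 54/6 = 9; σ²_Task 1 = ((14−4)/6)² = 2.778
te_Task 2 = (10 + 4·14 + 30)/6 = 96/6 = 16; σ²_Task 2 = ((30−10)/6)² = 11.111
te_Task 3 = (5 + 4·11 + 17)/6 = 66/6 = 11; σ²_Task 3 = ((17−5)/6)² = 4.000
te_Task 4 = (10 + 4·11 + 12)/6 = 66/6 = 11; σ²_Task 4 = ((12−10)/6)² = 0.111
te_Task 5 = (7 + 4·10 + 13)/6 = 60/6 = 10; σ²_Task 5 = ((13−7)/6)² = 1.000
te_Task 6 = (7 + 4·10 + 19)/6 = 66/6 = 11; σ²_Task 6 = ((19−7)/6)² = 4.000
te_Task 7 = (12 + 4·14 + 22)/6 = 90/6 = 15; σ²_Task 7 = ((22−12)/6)² = 2.778
te_Task 8 = (8 + 4·11 + 14)/6 = 66/6 = 11; σ²_Task 8 = ((14−8)/6)² = 1.000
te_Task 9 = (9 + 4·11 + 13)/6 = 66/6 = 11; σ²_Task 9 = ((13−9)/6)² = 0.444
te_Task 10 = (8 + 4·12 + 16)/6 = 72/6 = 12; σ²_Task 10 = ((16−8)/6)² = 1.778

Forward pass:
ES_Task 1 = 0; EF_Task 1 = 9
ES_Task 2 = 0; EF_Task 2 = 16
ES_Task 3 = max(EF_Task 1=9, EF_Task 2=16) = 16; EF_Task 3 = 16+11 = 27
ES_Task 4 = max(EF_Task 1=9, EF_Task 2=16) = 16; EF_Task 4 = 16+11 = 27
ES_Task 5 = 16; EF_Task 5 = 16+10 = 26
ES_Task 6 = max(EF_Task 1=9, EF_Task 3=27) = 27; EF_Task 6 = 27+11 = 38
ES_Task 7 = max(EF_Task 1=9, EF_Task 2=16) = 16; EF_Task 7 = 16+15 = 31
ES_Task 8 = max(EF_Task 3=27, EF_Task 7=31) = 31; EF_Task 8 = 31+11 = 42
ES_Task 9 = 27; EF_Task 9 = 27+11 = 38
ES_Task 10 = max(EF_Task 1=9, EF_Task 3=27, EF_Task 5=26, EF_Task 6=38, EF_Task 8=42, EF_Task 9=38) = 42; EF_Task 10 = 42+12 = 54
Expected project duration μ = 54 hours. Critical path: Task 2 → Task 7 → Task 8 → Task 10.

Variance along critical path = 11.111 + 2.778 + 1.000 + 1.778 = 16.667; σ = 4.082 hours.
D = μ + z·σ = 54 + 1.036·4.082 = 58.2 hours

58.2 hours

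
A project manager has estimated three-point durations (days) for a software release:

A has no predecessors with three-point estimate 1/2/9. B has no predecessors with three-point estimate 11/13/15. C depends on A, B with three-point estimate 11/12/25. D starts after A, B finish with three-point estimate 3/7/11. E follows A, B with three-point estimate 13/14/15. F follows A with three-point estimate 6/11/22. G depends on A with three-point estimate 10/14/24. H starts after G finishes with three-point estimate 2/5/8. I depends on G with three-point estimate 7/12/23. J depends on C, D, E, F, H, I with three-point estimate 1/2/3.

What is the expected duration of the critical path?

33 days

te_A = (1 + 4·2 + 9)/6 = 18/6 = 3
te_B = (11 + 4·13 + 15)/6 = 78/6 = 13
te_C = (11 + 4·12 + 25)/6 = 84/6 = 14
te_D = (3 + 4·7 + 11)/6 = 42/6 = 7
te_E = (13 + 4·14 + 15)/6 = 84/6 = 14
te_F = (6 + 4·11 + 22)/6 = 72/6 = 12
te_G = (10 + 4·14 + 24)/6 = 90/6 = 15
te_H = (2 + 4·5 + 8)/6 = 30/6 = 5
te_I = (7 + 4·12 + 23)/6 = 78/6 = 13
te_J = (1 + 4·2 + 3)/6 = 12/6 = 2

Forward pass:
ES_A = 0; EF_A = 3
ES_B = 0; EF_B = 13
ES_C = max(EF_A=3, EF_B=13) = 13; EF_C = 13+14 = 27
ES_D = max(EF_A=3, EF_B=13) = 13; EF_D = 13+7 = 20
ES_E = max(EF_A=3, EF_B=13) = 13; EF_E = 13+14 = 27
ES_F = 3; EF_F = 3+12 = 15
ES_G = 3; EF_G = 3+15 = 18
ES_H = 18; EF_H = 18+5 = 23
ES_I = 18; EF_I = 18+13 = 31
ES_J = max(EF_C=27, EF_D=20, EF_E=27, EF_F=15, EF_H=23, EF_I=31) = 31; EF_J = 31+2 = 33
Expected project duration μ = 33 days. Critical path: A → G → I → J.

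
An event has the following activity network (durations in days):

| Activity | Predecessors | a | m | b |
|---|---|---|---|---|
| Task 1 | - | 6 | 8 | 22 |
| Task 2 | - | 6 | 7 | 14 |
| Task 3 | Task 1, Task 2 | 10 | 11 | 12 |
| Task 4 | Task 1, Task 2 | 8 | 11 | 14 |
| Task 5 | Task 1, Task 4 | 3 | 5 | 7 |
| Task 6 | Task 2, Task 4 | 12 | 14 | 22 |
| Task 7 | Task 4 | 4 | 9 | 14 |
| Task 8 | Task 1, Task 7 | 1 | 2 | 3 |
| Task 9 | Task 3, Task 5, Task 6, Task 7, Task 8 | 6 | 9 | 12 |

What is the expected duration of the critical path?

te_Task 1 = (6 + 4·8 + 22)/6 = 60/6 = 10
te_Task 2 = (6 + 4·7 + 14)/6 = 48/6 = 8
te_Task 3 = (10 + 4·11 + 12)/6 = 66/6 = 11
te_Task 4 = (8 + 4·11 + 14)/6 = 66/6 = 11
te_Task 5 = (3 + 4·5 + 7)/6 = 30/6 = 5
te_Task 6 = (12 + 4·14 + 22)/6 = 90/6 = 15
te_Task 7 = (4 + 4·9 + 14)/6 = 54/6 = 9
te_Task 8 = (1 + 4·2 + 3)/6 = 12/6 = 2
te_Task 9 = (6 + 4·9 + 12)/6 = 54/6 = 9

Forward pass:
ES_Task 1 = 0; EF_Task 1 = 10
ES_Task 2 = 0; EF_Task 2 = 8
ES_Task 3 = max(EF_Task 1=10, EF_Task 2=8) = 10; EF_Task 3 = 10+11 = 21
ES_Task 4 = max(EF_Task 1=10, EF_Task 2=8) = 10; EF_Task 4 = 10+11 = 21
ES_Task 5 = max(EF_Task 1=10, EF_Task 4=21) = 21; EF_Task 5 = 21+5 = 26
ES_Task 6 = max(EF_Task 2=8, EF_Task 4=21) = 21; EF_Task 6 = 21+15 = 36
ES_Task 7 = 21; EF_Task 7 = 21+9 = 30
ES_Task 8 = max(EF_Task 1=10, EF_Task 7=30) = 30; EF_Task 8 = 30+2 = 32
ES_Task 9 = max(EF_Task 3=21, EF_Task 5=26, EF_Task 6=36, EF_Task 7=30, EF_Task 8=32) = 36; EF_Task 9 = 36+9 = 45
Expected project duration μ = 45 days. Critical path: Task 1 → Task 4 → Task 6 → Task 9.

45 days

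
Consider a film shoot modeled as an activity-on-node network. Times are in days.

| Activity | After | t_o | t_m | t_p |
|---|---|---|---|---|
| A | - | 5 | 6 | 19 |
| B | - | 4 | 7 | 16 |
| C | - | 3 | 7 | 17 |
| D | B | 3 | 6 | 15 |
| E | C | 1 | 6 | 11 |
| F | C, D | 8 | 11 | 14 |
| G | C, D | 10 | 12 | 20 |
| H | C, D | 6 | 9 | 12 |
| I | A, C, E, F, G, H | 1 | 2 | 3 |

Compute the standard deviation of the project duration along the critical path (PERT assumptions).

te_A = (5 + 4·6 + 19)/6 = 48/6 = 8; σ²_A = ((19−5)/6)² = 5.444
te_B = (4 + 4·7 + 16)/6 = 48/6 = 8; σ²_B = ((16−4)/6)² = 4.000
te_C = (3 + 4·7 + 17)/6 = 48/6 = 8; σ²_C = ((17−3)/6)² = 5.444
te_D = (3 + 4·6 + 15)/6 = 42/6 = 7; σ²_D = ((15−3)/6)² = 4.000
te_E = (1 + 4·6 + 11)/6 = 36/6 = 6; σ²_E = ((11−1)/6)² = 2.778
te_F = (8 + 4·11 + 14)/6 = 66/6 = 11; σ²_F = ((14−8)/6)² = 1.000
te_G = (10 + 4·12 + 20)/6 = 78/6 = 13; σ²_G = ((20−10)/6)² = 2.778
te_H = (6 + 4·9 + 12)/6 = 54/6 = 9; σ²_H = ((12−6)/6)² = 1.000
te_I = (1 + 4·2 + 3)/6 = 12/6 = 2; σ²_I = ((3−1)/6)² = 0.111

Forward pass:
ES_A = 0; EF_A = 8
ES_B = 0; EF_B = 8
ES_C = 0; EF_C = 8
ES_D = 8; EF_D = 8+7 = 15
ES_E = 8; EF_E = 8+6 = 14
ES_F = max(EF_C=8, EF_D=15) = 15; EF_F = 15+11 = 26
ES_G = max(EF_C=8, EF_D=15) = 15; EF_G = 15+13 = 28
ES_H = max(EF_C=8, EF_D=15) = 15; EF_H = 15+9 = 24
ES_I = max(EF_A=8, EF_C=8, EF_E=14, EF_F=26, EF_G=28, EF_H=24) = 28; EF_I = 28+2 = 30
Expected project duration μ = 30 days. Critical path: B → D → G → I.

Variance along critical path = 4.000 + 4.000 + 2.778 + 0.111 = 10.889
σ = √10.889 = 3.300 days

3.30 days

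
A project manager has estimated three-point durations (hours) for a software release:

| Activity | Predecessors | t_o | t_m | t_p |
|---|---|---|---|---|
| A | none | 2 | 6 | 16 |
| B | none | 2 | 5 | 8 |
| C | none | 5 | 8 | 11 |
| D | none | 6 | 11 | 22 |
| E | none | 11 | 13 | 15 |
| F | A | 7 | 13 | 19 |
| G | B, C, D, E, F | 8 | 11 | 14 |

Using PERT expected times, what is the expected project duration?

31 hours

te_A = (2 + 4·6 + 16)/6 = 42/6 = 7
te_B = (2 + 4·5 + 8)/6 = 30/6 = 5
te_C = (5 + 4·8 + 11)/6 = 48/6 = 8
te_D = (6 + 4·11 + 22)/6 = 72/6 = 12
te_E = (11 + 4·13 + 15)/6 = 78/6 = 13
te_F = (7 + 4·13 + 19)/6 = 78/6 = 13
te_G = (8 + 4·11 + 14)/6 = 66/6 = 11

Forward pass:
ES_A = 0; EF_A = 7
ES_B = 0; EF_B = 5
ES_C = 0; EF_C = 8
ES_D = 0; EF_D = 12
ES_E = 0; EF_E = 13
ES_F = 7; EF_F = 7+13 = 20
ES_G = max(EF_B=5, EF_C=8, EF_D=12, EF_E=13, EF_F=20) = 20; EF_G = 20+11 = 31
Expected project duration μ = 31 hours. Critical path: A → F → G.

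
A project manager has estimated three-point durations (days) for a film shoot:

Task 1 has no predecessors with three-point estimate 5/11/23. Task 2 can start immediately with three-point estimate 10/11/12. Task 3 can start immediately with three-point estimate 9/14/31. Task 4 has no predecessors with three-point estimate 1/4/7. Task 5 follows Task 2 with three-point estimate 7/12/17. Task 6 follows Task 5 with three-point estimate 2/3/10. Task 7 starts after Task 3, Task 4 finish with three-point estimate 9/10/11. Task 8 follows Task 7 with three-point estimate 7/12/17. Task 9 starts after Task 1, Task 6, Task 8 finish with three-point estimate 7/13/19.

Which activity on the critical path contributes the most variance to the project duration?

te_Task 1 = (5 + 4·11 + 23)/6 = 72/6 = 12; σ²_Task 1 = ((23−5)/6)² = 9.000
te_Task 2 = (10 + 4·11 + 12)/6 = 66/6 = 11; σ²_Task 2 = ((12−10)/6)² = 0.111
te_Task 3 = (9 + 4·14 + 31)/6 = 96/6 = 16; σ²_Task 3 = ((31−9)/6)² = 13.444
te_Task 4 = (1 + 4·4 + 7)/6 = 24/6 = 4; σ²_Task 4 = ((7−1)/6)² = 1.000
te_Task 5 = (7 + 4·12 + 17)/6 = 72/6 = 12; σ²_Task 5 = ((17−7)/6)² = 2.778
te_Task 6 = (2 + 4·3 + 10)/6 = 24/6 = 4; σ²_Task 6 = ((10−2)/6)² = 1.778
te_Task 7 = (9 + 4·10 + 11)/6 = 60/6 = 10; σ²_Task 7 = ((11−9)/6)² = 0.111
te_Task 8 = (7 + 4·12 + 17)/6 = 72/6 = 12; σ²_Task 8 = ((17−7)/6)² = 2.778
te_Task 9 = (7 + 4·13 + 19)/6 = 78/6 = 13; σ²_Task 9 = ((19−7)/6)² = 4.000

Forward pass:
ES_Task 1 = 0; EF_Task 1 = 12
ES_Task 2 = 0; EF_Task 2 = 11
ES_Task 3 = 0; EF_Task 3 = 16
ES_Task 4 = 0; EF_Task 4 = 4
ES_Task 5 = 11; EF_Task 5 = 11+12 = 23
ES_Task 6 = 23; EF_Task 6 = 23+4 = 27
ES_Task 7 = max(EF_Task 3=16, EF_Task 4=4) = 16; EF_Task 7 = 16+10 = 26
ES_Task 8 = 26; EF_Task 8 = 26+12 = 38
ES_Task 9 = max(EF_Task 1=12, EF_Task 6=27, EF_Task 8=38) = 38; EF_Task 9 = 38+13 = 51
Expected project duration μ = 51 days. Critical path: Task 3 → Task 7 → Task 8 → Task 9.

Variances on critical path: σ²_Task 3=13.444, σ²_Task 7=0.111, σ²_Task 8=2.778, σ²_Task 9=4.000.
Largest is σ²_Task 3 = 13.444.

Task 3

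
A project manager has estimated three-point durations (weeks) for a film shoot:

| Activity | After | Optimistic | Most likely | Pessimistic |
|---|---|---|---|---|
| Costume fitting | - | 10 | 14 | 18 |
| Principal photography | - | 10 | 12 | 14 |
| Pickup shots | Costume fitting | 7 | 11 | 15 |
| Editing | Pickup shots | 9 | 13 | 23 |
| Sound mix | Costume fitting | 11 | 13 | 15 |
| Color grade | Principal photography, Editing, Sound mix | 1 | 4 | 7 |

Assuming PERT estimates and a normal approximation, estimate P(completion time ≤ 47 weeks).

0.897

te_Costume fitting = (10 + 4·14 + 18)/6 = 84/6 = 14; σ²_Costume fitting = ((18−10)/6)² = 1.778
te_Principal photography = (10 + 4·12 + 14)/6 = 72/6 = 12; σ²_Principal photography = ((14−10)/6)² = 0.444
te_Pickup shots = (7 + 4·11 + 15)/6 = 66/6 = 11; σ²_Pickup shots = ((15−7)/6)² = 1.778
te_Editing = (9 + 4·13 + 23)/6 = 84/6 = 14; σ²_Editing = ((23−9)/6)² = 5.444
te_Sound mix = (11 + 4·13 + 15)/6 = 78/6 = 13; σ²_Sound mix = ((15−11)/6)² = 0.444
te_Color grade = (1 + 4·4 + 7)/6 = 24/6 = 4; σ²_Color grade = ((7−1)/6)² = 1.000

Forward pass:
ES_Costume fitting = 0; EF_Costume fitting = 14
ES_Principal photography = 0; EF_Principal photography = 12
ES_Pickup shots = 14; EF_Pickup shots = 14+11 = 25
ES_Editing = 25; EF_Editing = 25+14 = 39
ES_Sound mix = 14; EF_Sound mix = 14+13 = 27
ES_Color grade = max(EF_Principal photography=12, EF_Editing=39, EF_Sound mix=27) = 39; EF_Color grade = 39+4 = 43
Expected project duration μ = 43 weeks. Critical path: Costume fitting → Pickup shots → Editing → Color grade.

Variance along critical path = 1.778 + 1.778 + 5.444 + 1.000 = 10.000; σ = √10.000 = 3.162 weeks.
Z = (47 − 43) / 3.162 = 1.265
P(T ≤ 47) = Φ(1.265) ≈ 0.897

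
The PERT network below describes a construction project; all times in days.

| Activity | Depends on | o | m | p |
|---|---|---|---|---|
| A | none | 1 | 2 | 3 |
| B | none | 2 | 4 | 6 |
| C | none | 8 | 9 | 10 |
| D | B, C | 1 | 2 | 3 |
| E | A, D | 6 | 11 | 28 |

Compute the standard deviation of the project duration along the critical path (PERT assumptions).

3.70 days

te_A = (1 + 4·2 + 3)/6 = 12/6 = 2; σ²_A = ((3−1)/6)² = 0.111
te_B = (2 + 4·4 + 6)/6 = 24/6 = 4; σ²_B = ((6−2)/6)² = 0.444
te_C = (8 + 4·9 + 10)/6 = 54/6 = 9; σ²_C = ((10−8)/6)² = 0.111
te_D = (1 + 4·2 + 3)/6 = 12/6 = 2; σ²_D = ((3−1)/6)² = 0.111
te_E = (6 + 4·11 + 28)/6 = 78/6 = 13; σ²_E = ((28−6)/6)² = 13.444

Forward pass:
ES_A = 0; EF_A = 2
ES_B = 0; EF_B = 4
ES_C = 0; EF_C = 9
ES_D = max(EF_B=4, EF_C=9) = 9; EF_D = 9+2 = 11
ES_E = max(EF_A=2, EF_D=11) = 11; EF_E = 11+13 = 24
Expected project duration μ = 24 days. Critical path: C → D → E.

Variance along critical path = 0.111 + 0.111 + 13.444 = 13.667
σ = √13.667 = 3.697 days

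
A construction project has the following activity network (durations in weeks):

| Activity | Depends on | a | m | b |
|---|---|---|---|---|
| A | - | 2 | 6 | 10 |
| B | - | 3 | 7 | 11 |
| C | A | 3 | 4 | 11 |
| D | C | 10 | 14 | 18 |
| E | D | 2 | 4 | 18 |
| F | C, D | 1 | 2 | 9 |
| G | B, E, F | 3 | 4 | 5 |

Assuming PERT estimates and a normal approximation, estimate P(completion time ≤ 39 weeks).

te_A = (2 + 4·6 + 10)/6 = 36/6 = 6; σ²_A = ((10−2)/6)² = 1.778
te_B = (3 + 4·7 + 11)/6 = 42/6 = 7; σ²_B = ((11−3)/6)² = 1.778
te_C = (3 + 4·4 + 11)/6 = 30/6 = 5; σ²_C = ((11−3)/6)² = 1.778
te_D = (10 + 4·14 + 18)/6 = 84/6 = 14; σ²_D = ((18−10)/6)² = 1.778
te_E = (2 + 4·4 + 18)/6 = 36/6 = 6; σ²_E = ((18−2)/6)² = 7.111
te_F = (1 + 4·2 + 9)/6 = 18/6 = 3; σ²_F = ((9−1)/6)² = 1.778
te_G = (3 + 4·4 + 5)/6 = 24/6 = 4; σ²_G = ((5−3)/6)² = 0.111

Forward pass:
ES_A = 0; EF_A = 6
ES_B = 0; EF_B = 7
ES_C = 6; EF_C = 6+5 = 11
ES_D = 11; EF_D = 11+14 = 25
ES_E = 25; EF_E = 25+6 = 31
ES_F = max(EF_C=11, EF_D=25) = 25; EF_F = 25+3 = 28
ES_G = max(EF_B=7, EF_E=31, EF_F=28) = 31; EF_G = 31+4 = 35
Expected project duration μ = 35 weeks. Critical path: A → C → D → E → G.

Variance along critical path = 1.778 + 1.778 + 1.778 + 7.111 + 0.111 = 12.556; σ = √12.556 = 3.543 weeks.
Z = (39 − 35) / 3.543 = 1.129
P(T ≤ 39) = Φ(1.129) ≈ 0.871

0.871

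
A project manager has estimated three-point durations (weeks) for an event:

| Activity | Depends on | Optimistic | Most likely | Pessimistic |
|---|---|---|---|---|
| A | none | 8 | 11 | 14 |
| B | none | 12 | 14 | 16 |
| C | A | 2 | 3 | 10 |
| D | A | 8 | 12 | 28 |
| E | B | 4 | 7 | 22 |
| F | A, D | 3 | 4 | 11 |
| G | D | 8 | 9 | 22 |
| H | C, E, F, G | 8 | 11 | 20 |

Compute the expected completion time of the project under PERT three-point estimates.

te_A = (8 + 4·11 + 14)/6 = 66/6 = 11
te_B = (12 + 4·14 + 16)/6 = 84/6 = 14
te_C = (2 + 4·3 + 10)/6 = 24/6 = 4
te_D = (8 + 4·12 + 28)/6 = 84/6 = 14
te_E = (4 + 4·7 + 22)/6 = 54/6 = 9
te_F = (3 + 4·4 + 11)/6 = 30/6 = 5
te_G = (8 + 4·9 + 22)/6 = 66/6 = 11
te_H = (8 + 4·11 + 20)/6 = 72/6 = 12

Forward pass:
ES_A = 0; EF_A = 11
ES_B = 0; EF_B = 14
ES_C = 11; EF_C = 11+4 = 15
ES_D = 11; EF_D = 11+14 = 25
ES_E = 14; EF_E = 14+9 = 23
ES_F = max(EF_A=11, EF_D=25) = 25; EF_F = 25+5 = 30
ES_G = 25; EF_G = 25+11 = 36
ES_H = max(EF_C=15, EF_E=23, EF_F=30, EF_G=36) = 36; EF_H = 36+12 = 48
Expected project duration μ = 48 weeks. Critical path: A → D → G → H.

48 weeks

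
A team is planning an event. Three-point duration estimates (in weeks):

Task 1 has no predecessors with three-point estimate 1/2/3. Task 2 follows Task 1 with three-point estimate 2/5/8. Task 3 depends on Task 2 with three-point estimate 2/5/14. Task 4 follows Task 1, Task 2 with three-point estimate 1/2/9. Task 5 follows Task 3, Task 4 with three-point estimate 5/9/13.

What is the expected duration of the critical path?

te_Task 1 = (1 + 4·2 + 3)/6 = 12/6 = 2
te_Task 2 = (2 + 4·5 + 8)/6 = 30/6 = 5
te_Task 3 = (2 + 4·5 + 14)/6 = 36/6 = 6
te_Task 4 = (1 + 4·2 + 9)/6 = 18/6 = 3
te_Task 5 = (5 + 4·9 + 13)/6 = 54/6 = 9

Forward pass:
ES_Task 1 = 0; EF_Task 1 = 2
ES_Task 2 = 2; EF_Task 2 = 2+5 = 7
ES_Task 3 = 7; EF_Task 3 = 7+6 = 13
ES_Task 4 = max(EF_Task 1=2, EF_Task 2=7) = 7; EF_Task 4 = 7+3 = 10
ES_Task 5 = max(EF_Task 3=13, EF_Task 4=10) = 13; EF_Task 5 = 13+9 = 22
Expected project duration μ = 22 weeks. Critical path: Task 1 → Task 2 → Task 3 → Task 5.

22 weeks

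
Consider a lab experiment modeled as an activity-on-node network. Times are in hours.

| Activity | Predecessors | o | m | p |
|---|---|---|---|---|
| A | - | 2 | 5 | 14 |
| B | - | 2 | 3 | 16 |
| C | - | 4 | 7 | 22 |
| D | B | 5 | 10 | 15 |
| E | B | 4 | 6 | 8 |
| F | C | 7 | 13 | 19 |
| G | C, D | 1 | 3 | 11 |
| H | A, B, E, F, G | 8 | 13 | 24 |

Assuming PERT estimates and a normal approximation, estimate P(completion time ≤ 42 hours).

0.910

te_A = (2 + 4·5 + 14)/6 = 36/6 = 6; σ²_A = ((14−2)/6)² = 4.000
te_B = (2 + 4·3 + 16)/6 = 30/6 = 5; σ²_B = ((16−2)/6)² = 5.444
te_C = (4 + 4·7 + 22)/6 = 54/6 = 9; σ²_C = ((22−4)/6)² = 9.000
te_D = (5 + 4·10 + 15)/6 = 60/6 = 10; σ²_D = ((15−5)/6)² = 2.778
te_E = (4 + 4·6 + 8)/6 = 36/6 = 6; σ²_E = ((8−4)/6)² = 0.444
te_F = (7 + 4·13 + 19)/6 = 78/6 = 13; σ²_F = ((19−7)/6)² = 4.000
te_G = (1 + 4·3 + 11)/6 = 24/6 = 4; σ²_G = ((11−1)/6)² = 2.778
te_H = (8 + 4·13 + 24)/6 = 84/6 = 14; σ²_H = ((24−8)/6)² = 7.111

Forward pass:
ES_A = 0; EF_A = 6
ES_B = 0; EF_B = 5
ES_C = 0; EF_C = 9
ES_D = 5; EF_D = 5+10 = 15
ES_E = 5; EF_E = 5+6 = 11
ES_F = 9; EF_F = 9+13 = 22
ES_G = max(EF_C=9, EF_D=15) = 15; EF_G = 15+4 = 19
ES_H = max(EF_A=6, EF_B=5, EF_E=11, EF_F=22, EF_G=19) = 22; EF_H = 22+14 = 36
Expected project duration μ = 36 hours. Critical path: C → F → H.

Variance along critical path = 9.000 + 4.000 + 7.111 = 20.111; σ = √20.111 = 4.485 hours.
Z = (42 − 36) / 4.485 = 1.338
P(T ≤ 42) = Φ(1.338) ≈ 0.910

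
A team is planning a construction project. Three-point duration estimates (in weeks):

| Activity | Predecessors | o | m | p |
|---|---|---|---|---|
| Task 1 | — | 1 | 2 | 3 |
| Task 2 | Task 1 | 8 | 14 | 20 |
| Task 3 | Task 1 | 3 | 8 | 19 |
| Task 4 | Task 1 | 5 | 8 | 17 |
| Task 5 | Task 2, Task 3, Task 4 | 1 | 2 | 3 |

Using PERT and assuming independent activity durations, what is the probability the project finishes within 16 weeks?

0.165

te_Task 1 = (1 + 4·2 + 3)/6 = 12/6 = 2; σ²_Task 1 = ((3−1)/6)² = 0.111
te_Task 2 = (8 + 4·14 + 20)/6 = 84/6 = 14; σ²_Task 2 = ((20−8)/6)² = 4.000
te_Task 3 = (3 + 4·8 + 19)/6 = 54/6 = 9; σ²_Task 3 = ((19−3)/6)² = 7.111
te_Task 4 = (5 + 4·8 + 17)/6 = 54/6 = 9; σ²_Task 4 = ((17−5)/6)² = 4.000
te_Task 5 = (1 + 4·2 + 3)/6 = 12/6 = 2; σ²_Task 5 = ((3−1)/6)² = 0.111

Forward pass:
ES_Task 1 = 0; EF_Task 1 = 2
ES_Task 2 = 2; EF_Task 2 = 2+14 = 16
ES_Task 3 = 2; EF_Task 3 = 2+9 = 11
ES_Task 4 = 2; EF_Task 4 = 2+9 = 11
ES_Task 5 = max(EF_Task 2=16, EF_Task 3=11, EF_Task 4=11) = 16; EF_Task 5 = 16+2 = 18
Expected project duration μ = 18 weeks. Critical path: Task 1 → Task 2 → Task 5.

Variance along critical path = 0.111 + 4.000 + 0.111 = 4.222; σ = √4.222 = 2.055 weeks.
Z = (16 − 18) / 2.055 = -0.973
P(T ≤ 16) = Φ(-0.973) ≈ 0.165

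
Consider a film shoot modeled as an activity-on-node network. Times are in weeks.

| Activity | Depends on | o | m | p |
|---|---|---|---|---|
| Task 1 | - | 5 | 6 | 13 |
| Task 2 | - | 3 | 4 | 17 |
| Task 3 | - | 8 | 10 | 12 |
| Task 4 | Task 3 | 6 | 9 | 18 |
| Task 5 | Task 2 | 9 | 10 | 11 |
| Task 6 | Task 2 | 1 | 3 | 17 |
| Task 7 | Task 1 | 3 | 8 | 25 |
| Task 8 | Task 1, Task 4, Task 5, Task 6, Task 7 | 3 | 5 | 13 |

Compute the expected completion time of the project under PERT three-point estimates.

26 weeks

te_Task 1 = (5 + 4·6 + 13)/6 = 42/6 = 7
te_Task 2 = (3 + 4·4 + 17)/6 = 36/6 = 6
te_Task 3 = (8 + 4·10 + 12)/6 = 60/6 = 10
te_Task 4 = (6 + 4·9 + 18)/6 = 60/6 = 10
te_Task 5 = (9 + 4·10 + 11)/6 = 60/6 = 10
te_Task 6 = (1 + 4·3 + 17)/6 = 30/6 = 5
te_Task 7 = (3 + 4·8 + 25)/6 = 60/6 = 10
te_Task 8 = (3 + 4·5 + 13)/6 = 36/6 = 6

Forward pass:
ES_Task 1 = 0; EF_Task 1 = 7
ES_Task 2 = 0; EF_Task 2 = 6
ES_Task 3 = 0; EF_Task 3 = 10
ES_Task 4 = 10; EF_Task 4 = 10+10 = 20
ES_Task 5 = 6; EF_Task 5 = 6+10 = 16
ES_Task 6 = 6; EF_Task 6 = 6+5 = 11
ES_Task 7 = 7; EF_Task 7 = 7+10 = 17
ES_Task 8 = max(EF_Task 1=7, EF_Task 4=20, EF_Task 5=16, EF_Task 6=11, EF_Task 7=17) = 20; EF_Task 8 = 20+6 = 26
Expected project duration μ = 26 weeks. Critical path: Task 3 → Task 4 → Task 8.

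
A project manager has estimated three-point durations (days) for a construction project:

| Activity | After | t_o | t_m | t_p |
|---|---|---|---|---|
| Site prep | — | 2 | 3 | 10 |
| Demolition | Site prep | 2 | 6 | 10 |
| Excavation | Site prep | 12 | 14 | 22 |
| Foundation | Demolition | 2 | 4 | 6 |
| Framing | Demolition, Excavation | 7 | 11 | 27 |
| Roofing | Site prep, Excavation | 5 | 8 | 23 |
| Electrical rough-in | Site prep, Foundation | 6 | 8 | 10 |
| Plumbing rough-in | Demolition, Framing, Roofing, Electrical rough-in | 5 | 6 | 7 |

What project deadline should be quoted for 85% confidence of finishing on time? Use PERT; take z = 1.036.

42.1 days

te_Site prep = (2 + 4·3 + 10)/6 = 24/6 = 4; σ²_Site prep = ((10−2)/6)² = 1.778
te_Demolition = (2 + 4·6 + 10)/6 = 36/6 = 6; σ²_Demolition = ((10−2)/6)² = 1.778
te_Excavation = (12 + 4·14 + 22)/6 = 90/6 = 15; σ²_Excavation = ((22−12)/6)² = 2.778
te_Foundation = (2 + 4·4 + 6)/6 = 24/6 = 4; σ²_Foundation = ((6−2)/6)² = 0.444
te_Framing = (7 + 4·11 + 27)/6 = 78/6 = 13; σ²_Framing = ((27−7)/6)² = 11.111
te_Roofing = (5 + 4·8 + 23)/6 = 60/6 = 10; σ²_Roofing = ((23−5)/6)² = 9.000
te_Electrical rough-in = (6 + 4·8 + 10)/6 = 48/6 = 8; σ²_Electrical rough-in = ((10−6)/6)² = 0.444
te_Plumbing rough-in = (5 + 4·6 + 7)/6 = 36/6 = 6; σ²_Plumbing rough-in = ((7−5)/6)² = 0.111

Forward pass:
ES_Site prep = 0; EF_Site prep = 4
ES_Demolition = 4; EF_Demolition = 4+6 = 10
ES_Excavation = 4; EF_Excavation = 4+15 = 19
ES_Foundation = 10; EF_Foundation = 10+4 = 14
ES_Framing = max(EF_Demolition=10, EF_Excavation=19) = 19; EF_Framing = 19+13 = 32
ES_Roofing = max(EF_Site prep=4, EF_Excavation=19) = 19; EF_Roofing = 19+10 = 29
ES_Electrical rough-in = max(EF_Site prep=4, EF_Foundation=14) = 14; EF_Electrical rough-in = 14+8 = 22
ES_Plumbing rough-in = max(EF_Demolition=10, EF_Framing=32, EF_Roofing=29, EF_Electrical rough-in=22) = 32; EF_Plumbing rough-in = 32+6 = 38
Expected project duration μ = 38 days. Critical path: Site prep → Excavation → Framing → Plumbing rough-in.

Variance along critical path = 1.778 + 2.778 + 11.111 + 0.111 = 15.778; σ = 3.972 days.
D = μ + z·σ = 38 + 1.036·3.972 = 42.1 days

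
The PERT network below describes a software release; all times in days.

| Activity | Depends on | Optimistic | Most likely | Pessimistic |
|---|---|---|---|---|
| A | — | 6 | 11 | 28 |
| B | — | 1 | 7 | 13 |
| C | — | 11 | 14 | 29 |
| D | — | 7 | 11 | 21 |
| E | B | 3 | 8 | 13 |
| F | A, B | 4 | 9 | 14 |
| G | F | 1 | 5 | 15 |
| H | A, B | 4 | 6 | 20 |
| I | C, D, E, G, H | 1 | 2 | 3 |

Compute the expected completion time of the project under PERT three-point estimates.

30 days

te_A = (6 + 4·11 + 28)/6 = 78/6 = 13
te_B = (1 + 4·7 + 13)/6 = 42/6 = 7
te_C = (11 + 4·14 + 29)/6 = 96/6 = 16
te_D = (7 + 4·11 + 21)/6 = 72/6 = 12
te_E = (3 + 4·8 + 13)/6 = 48/6 = 8
te_F = (4 + 4·9 + 14)/6 = 54/6 = 9
te_G = (1 + 4·5 + 15)/6 = 36/6 = 6
te_H = (4 + 4·6 + 20)/6 = 48/6 = 8
te_I = (1 + 4·2 + 3)/6 = 12/6 = 2

Forward pass:
ES_A = 0; EF_A = 13
ES_B = 0; EF_B = 7
ES_C = 0; EF_C = 16
ES_D = 0; EF_D = 12
ES_E = 7; EF_E = 7+8 = 15
ES_F = max(EF_A=13, EF_B=7) = 13; EF_F = 13+9 = 22
ES_G = 22; EF_G = 22+6 = 28
ES_H = max(EF_A=13, EF_B=7) = 13; EF_H = 13+8 = 21
ES_I = max(EF_C=16, EF_D=12, EF_E=15, EF_G=28, EF_H=21) = 28; EF_I = 28+2 = 30
Expected project duration μ = 30 days. Critical path: A → F → G → I.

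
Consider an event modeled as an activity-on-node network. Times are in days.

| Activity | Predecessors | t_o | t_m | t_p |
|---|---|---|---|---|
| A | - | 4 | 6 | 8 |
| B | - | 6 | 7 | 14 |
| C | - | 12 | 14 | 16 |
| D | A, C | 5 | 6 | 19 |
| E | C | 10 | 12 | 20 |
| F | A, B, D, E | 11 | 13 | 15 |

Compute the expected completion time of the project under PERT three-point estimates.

te_A = (4 + 4·6 + 8)/6 = 36/6 = 6
te_B = (6 + 4·7 + 14)/6 = 48/6 = 8
te_C = (12 + 4·14 + 16)/6 = 84/6 = 14
te_D = (5 + 4·6 + 19)/6 = 48/6 = 8
te_E = (10 + 4·12 + 20)/6 = 78/6 = 13
te_F = (11 + 4·13 + 15)/6 = 78/6 = 13

Forward pass:
ES_A = 0; EF_A = 6
ES_B = 0; EF_B = 8
ES_C = 0; EF_C = 14
ES_D = max(EF_A=6, EF_C=14) = 14; EF_D = 14+8 = 22
ES_E = 14; EF_E = 14+13 = 27
ES_F = max(EF_A=6, EF_B=8, EF_D=22, EF_E=27) = 27; EF_F = 27+13 = 40
Expected project duration μ = 40 days. Critical path: C → E → F.

40 days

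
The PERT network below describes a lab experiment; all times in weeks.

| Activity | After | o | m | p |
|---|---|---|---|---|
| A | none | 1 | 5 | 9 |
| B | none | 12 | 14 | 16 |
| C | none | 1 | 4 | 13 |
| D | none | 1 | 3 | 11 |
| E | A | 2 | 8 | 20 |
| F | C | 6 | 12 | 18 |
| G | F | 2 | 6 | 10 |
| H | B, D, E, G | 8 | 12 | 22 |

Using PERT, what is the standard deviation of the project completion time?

3.90 weeks

te_A = (1 + 4·5 + 9)/6 = 30/6 = 5; σ²_A = ((9−1)/6)² = 1.778
te_B = (12 + 4·14 + 16)/6 = 84/6 = 14; σ²_B = ((16−12)/6)² = 0.444
te_C = (1 + 4·4 + 13)/6 = 30/6 = 5; σ²_C = ((13−1)/6)² = 4.000
te_D = (1 + 4·3 + 11)/6 = 24/6 = 4; σ²_D = ((11−1)/6)² = 2.778
te_E = (2 + 4·8 + 20)/6 = 54/6 = 9; σ²_E = ((20−2)/6)² = 9.000
te_F = (6 + 4·12 + 18)/6 = 72/6 = 12; σ²_F = ((18−6)/6)² = 4.000
te_G = (2 + 4·6 + 10)/6 = 36/6 = 6; σ²_G = ((10−2)/6)² = 1.778
te_H = (8 + 4·12 + 22)/6 = 78/6 = 13; σ²_H = ((22−8)/6)² = 5.444

Forward pass:
ES_A = 0; EF_A = 5
ES_B = 0; EF_B = 14
ES_C = 0; EF_C = 5
ES_D = 0; EF_D = 4
ES_E = 5; EF_E = 5+9 = 14
ES_F = 5; EF_F = 5+12 = 17
ES_G = 17; EF_G = 17+6 = 23
ES_H = max(EF_B=14, EF_D=4, EF_E=14, EF_G=23) = 23; EF_H = 23+13 = 36
Expected project duration μ = 36 weeks. Critical path: C → F → G → H.

Variance along critical path = 4.000 + 4.000 + 1.778 + 5.444 = 15.222
σ = √15.222 = 3.902 weeks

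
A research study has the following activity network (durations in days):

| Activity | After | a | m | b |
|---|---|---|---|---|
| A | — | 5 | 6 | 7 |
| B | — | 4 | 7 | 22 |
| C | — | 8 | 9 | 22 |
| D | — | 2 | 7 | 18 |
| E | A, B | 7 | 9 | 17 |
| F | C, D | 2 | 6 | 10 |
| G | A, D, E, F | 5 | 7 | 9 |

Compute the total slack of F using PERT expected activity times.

te_A = (5 + 4·6 + 7)/6 = 36/6 = 6
te_B = (4 + 4·7 + 22)/6 = 54/6 = 9
te_C = (8 + 4·9 + 22)/6 = 66/6 = 11
te_D = (2 + 4·7 + 18)/6 = 48/6 = 8
te_E = (7 + 4·9 + 17)/6 = 60/6 = 10
te_F = (2 + 4·6 + 10)/6 = 36/6 = 6
te_G = (5 + 4·7 + 9)/6 = 42/6 = 7

Forward pass:
ES_A = 0; EF_A = 6
ES_B = 0; EF_B = 9
ES_C = 0; EF_C = 11
ES_D = 0; EF_D = 8
ES_E = max(EF_A=6, EF_B=9) = 9; EF_E = 9+10 = 19
ES_F = max(EF_C=11, EF_D=8) = 11; EF_F = 11+6 = 17
ES_G = max(EF_A=6, EF_D=8, EF_E=19, EF_F=17) = 19; EF_G = 19+7 = 26
Expected project duration μ = 26 days. Critical path: B → E → G.

Backward pass:
LF_G = 26; LS_G = 26−7 = 19
LF_F = LS_G = 19; LS_F = 19−6 = 13
LF_E = LS_G = 19; LS_E = 19−10 = 9
LF_D = min(LS_F=13, LS_G=19) = 13; LS_D = 13−8 = 5
LF_C = LS_F = 13; LS_C = 13−11 = 2
LF_B = LS_E = 9; LS_B = 9−9 = 0
LF_A = min(LS_E=9, LS_G=19) = 9; LS_A = 9−6 = 3
Slack_F = LS_F − ES_F = 13 − 11 = 2

2 days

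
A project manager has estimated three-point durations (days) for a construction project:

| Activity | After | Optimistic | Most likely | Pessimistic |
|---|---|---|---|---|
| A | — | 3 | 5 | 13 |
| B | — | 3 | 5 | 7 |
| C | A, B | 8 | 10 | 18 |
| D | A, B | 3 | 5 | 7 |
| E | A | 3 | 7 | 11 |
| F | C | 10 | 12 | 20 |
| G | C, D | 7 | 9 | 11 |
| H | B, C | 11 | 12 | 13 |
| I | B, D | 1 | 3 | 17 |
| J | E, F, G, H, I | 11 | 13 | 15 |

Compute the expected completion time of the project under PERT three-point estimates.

43 days

te_A = (3 + 4·5 + 13)/6 = 36/6 = 6
te_B = (3 + 4·5 + 7)/6 = 30/6 = 5
te_C = (8 + 4·10 + 18)/6 = 66/6 = 11
te_D = (3 + 4·5 + 7)/6 = 30/6 = 5
te_E = (3 + 4·7 + 11)/6 = 42/6 = 7
te_F = (10 + 4·12 + 20)/6 = 78/6 = 13
te_G = (7 + 4·9 + 11)/6 = 54/6 = 9
te_H = (11 + 4·12 + 13)/6 = 72/6 = 12
te_I = (1 + 4·3 + 17)/6 = 30/6 = 5
te_J = (11 + 4·13 + 15)/6 = 78/6 = 13

Forward pass:
ES_A = 0; EF_A = 6
ES_B = 0; EF_B = 5
ES_C = max(EF_A=6, EF_B=5) = 6; EF_C = 6+11 = 17
ES_D = max(EF_A=6, EF_B=5) = 6; EF_D = 6+5 = 11
ES_E = 6; EF_E = 6+7 = 13
ES_F = 17; EF_F = 17+13 = 30
ES_G = max(EF_C=17, EF_D=11) = 17; EF_G = 17+9 = 26
ES_H = max(EF_B=5, EF_C=17) = 17; EF_H = 17+12 = 29
ES_I = max(EF_B=5, EF_D=11) = 11; EF_I = 11+5 = 16
ES_J = max(EF_E=13, EF_F=30, EF_G=26, EF_H=29, EF_I=16) = 30; EF_J = 30+13 = 43
Expected project duration μ = 43 days. Critical path: A → C → F → J.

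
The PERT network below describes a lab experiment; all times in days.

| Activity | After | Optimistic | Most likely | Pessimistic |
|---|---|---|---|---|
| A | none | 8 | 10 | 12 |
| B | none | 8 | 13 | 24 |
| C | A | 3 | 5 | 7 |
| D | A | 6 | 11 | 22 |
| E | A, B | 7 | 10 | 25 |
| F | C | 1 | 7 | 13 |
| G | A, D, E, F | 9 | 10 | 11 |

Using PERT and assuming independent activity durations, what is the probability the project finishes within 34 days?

0.310

te_A = (8 + 4·10 + 12)/6 = 60/6 = 10; σ²_A = ((12−8)/6)² = 0.444
te_B = (8 + 4·13 + 24)/6 = 84/6 = 14; σ²_B = ((24−8)/6)² = 7.111
te_C = (3 + 4·5 + 7)/6 = 30/6 = 5; σ²_C = ((7−3)/6)² = 0.444
te_D = (6 + 4·11 + 22)/6 = 72/6 = 12; σ²_D = ((22−6)/6)² = 7.111
te_E = (7 + 4·10 + 25)/6 = 72/6 = 12; σ²_E = ((25−7)/6)² = 9.000
te_F = (1 + 4·7 + 13)/6 = 42/6 = 7; σ²_F = ((13−1)/6)² = 4.000
te_G = (9 + 4·10 + 11)/6 = 60/6 = 10; σ²_G = ((11−9)/6)² = 0.111

Forward pass:
ES_A = 0; EF_A = 10
ES_B = 0; EF_B = 14
ES_C = 10; EF_C = 10+5 = 15
ES_D = 10; EF_D = 10+12 = 22
ES_E = max(EF_A=10, EF_B=14) = 14; EF_E = 14+12 = 26
ES_F = 15; EF_F = 15+7 = 22
ES_G = max(EF_A=10, EF_D=22, EF_E=26, EF_F=22) = 26; EF_G = 26+10 = 36
Expected project duration μ = 36 days. Critical path: B → E → G.

Variance along critical path = 7.111 + 9.000 + 0.111 = 16.222; σ = √16.222 = 4.028 days.
Z = (34 − 36) / 4.028 = -0.497
P(T ≤ 34) = Φ(-0.497) ≈ 0.310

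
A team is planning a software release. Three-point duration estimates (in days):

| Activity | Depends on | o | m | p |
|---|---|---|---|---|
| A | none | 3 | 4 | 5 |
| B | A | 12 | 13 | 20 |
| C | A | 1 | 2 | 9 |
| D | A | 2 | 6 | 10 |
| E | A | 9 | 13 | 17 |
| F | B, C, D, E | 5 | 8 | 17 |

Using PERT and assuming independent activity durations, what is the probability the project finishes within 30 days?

te_A = (3 + 4·4 + 5)/6 = 24/6 = 4; σ²_A = ((5−3)/6)² = 0.111
te_B = (12 + 4·13 + 20)/6 = 84/6 = 14; σ²_B = ((20−12)/6)² = 1.778
te_C = (1 + 4·2 + 9)/6 = 18/6 = 3; σ²_C = ((9−1)/6)² = 1.778
te_D = (2 + 4·6 + 10)/6 = 36/6 = 6; σ²_D = ((10−2)/6)² = 1.778
te_E = (9 + 4·13 + 17)/6 = 78/6 = 13; σ²_E = ((17−9)/6)² = 1.778
te_F = (5 + 4·8 + 17)/6 = 54/6 = 9; σ²_F = ((17−5)/6)² = 4.000

Forward pass:
ES_A = 0; EF_A = 4
ES_B = 4; EF_B = 4+14 = 18
ES_C = 4; EF_C = 4+3 = 7
ES_D = 4; EF_D = 4+6 = 10
ES_E = 4; EF_E = 4+13 = 17
ES_F = max(EF_B=18, EF_C=7, EF_D=10, EF_E=17) = 18; EF_F = 18+9 = 27
Expected project duration μ = 27 days. Critical path: A → B → F.

Variance along critical path = 0.111 + 1.778 + 4.000 = 5.889; σ = √5.889 = 2.427 days.
Z = (30 − 27) / 2.427 = 1.236
P(T ≤ 30) = Φ(1.236) ≈ 0.892

0.892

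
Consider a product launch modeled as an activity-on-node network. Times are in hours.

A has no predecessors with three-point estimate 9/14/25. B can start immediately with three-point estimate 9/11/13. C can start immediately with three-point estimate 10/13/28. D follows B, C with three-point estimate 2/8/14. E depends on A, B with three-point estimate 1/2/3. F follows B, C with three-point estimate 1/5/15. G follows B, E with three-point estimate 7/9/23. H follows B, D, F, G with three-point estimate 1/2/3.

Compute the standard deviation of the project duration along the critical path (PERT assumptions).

3.80 hours

te_A = (9 + 4·14 + 25)/6 = 90/6 = 15; σ²_A = ((25−9)/6)² = 7.111
te_B = (9 + 4·11 + 13)/6 = 66/6 = 11; σ²_B = ((13−9)/6)² = 0.444
te_C = (10 + 4·13 + 28)/6 = 90/6 = 15; σ²_C = ((28−10)/6)² = 9.000
te_D = (2 + 4·8 + 14)/6 = 48/6 = 8; σ²_D = ((14−2)/6)² = 4.000
te_E = (1 + 4·2 + 3)/6 = 12/6 = 2; σ²_E = ((3−1)/6)² = 0.111
te_F = (1 + 4·5 + 15)/6 = 36/6 = 6; σ²_F = ((15−1)/6)² = 5.444
te_G = (7 + 4·9 + 23)/6 = 66/6 = 11; σ²_G = ((23−7)/6)² = 7.111
te_H = (1 + 4·2 + 3)/6 = 12/6 = 2; σ²_H = ((3−1)/6)² = 0.111

Forward pass:
ES_A = 0; EF_A = 15
ES_B = 0; EF_B = 11
ES_C = 0; EF_C = 15
ES_D = max(EF_B=11, EF_C=15) = 15; EF_D = 15+8 = 23
ES_E = max(EF_A=15, EF_B=11) = 15; EF_E = 15+2 = 17
ES_F = max(EF_B=11, EF_C=15) = 15; EF_F = 15+6 = 21
ES_G = max(EF_B=11, EF_E=17) = 17; EF_G = 17+11 = 28
ES_H = max(EF_B=11, EF_D=23, EF_F=21, EF_G=28) = 28; EF_H = 28+2 = 30
Expected project duration μ = 30 hours. Critical path: A → E → G → H.

Variance along critical path = 7.111 + 0.111 + 7.111 + 0.111 = 14.444
σ = √14.444 = 3.801 hours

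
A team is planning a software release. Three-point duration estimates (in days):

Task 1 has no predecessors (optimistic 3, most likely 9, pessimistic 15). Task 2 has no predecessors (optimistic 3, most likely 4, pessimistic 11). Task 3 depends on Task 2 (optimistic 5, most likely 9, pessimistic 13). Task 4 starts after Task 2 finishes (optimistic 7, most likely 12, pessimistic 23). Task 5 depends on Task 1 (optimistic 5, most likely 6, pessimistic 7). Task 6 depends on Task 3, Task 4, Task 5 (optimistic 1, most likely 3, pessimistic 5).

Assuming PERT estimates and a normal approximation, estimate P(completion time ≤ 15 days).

0.025

te_Task 1 = (3 + 4·9 + 15)/6 = 54/6 = 9; σ²_Task 1 = ((15−3)/6)² = 4.000
te_Task 2 = (3 + 4·4 + 11)/6 = 30/6 = 5; σ²_Task 2 = ((11−3)/6)² = 1.778
te_Task 3 = (5 + 4·9 + 13)/6 = 54/6 = 9; σ²_Task 3 = ((13−5)/6)² = 1.778
te_Task 4 = (7 + 4·12 + 23)/6 = 78/6 = 13; σ²_Task 4 = ((23−7)/6)² = 7.111
te_Task 5 = (5 + 4·6 + 7)/6 = 36/6 = 6; σ²_Task 5 = ((7−5)/6)² = 0.111
te_Task 6 = (1 + 4·3 + 5)/6 = 18/6 = 3; σ²_Task 6 = ((5−1)/6)² = 0.444

Forward pass:
ES_Task 1 = 0; EF_Task 1 = 9
ES_Task 2 = 0; EF_Task 2 = 5
ES_Task 3 = 5; EF_Task 3 = 5+9 = 14
ES_Task 4 = 5; EF_Task 4 = 5+13 = 18
ES_Task 5 = 9; EF_Task 5 = 9+6 = 15
ES_Task 6 = max(EF_Task 3=14, EF_Task 4=18, EF_Task 5=15) = 18; EF_Task 6 = 18+3 = 21
Expected project duration μ = 21 days. Critical path: Task 2 → Task 4 → Task 6.

Variance along critical path = 1.778 + 7.111 + 0.444 = 9.333; σ = √9.333 = 3.055 days.
Z = (15 − 21) / 3.055 = -1.964
P(T ≤ 15) = Φ(-1.964) ≈ 0.025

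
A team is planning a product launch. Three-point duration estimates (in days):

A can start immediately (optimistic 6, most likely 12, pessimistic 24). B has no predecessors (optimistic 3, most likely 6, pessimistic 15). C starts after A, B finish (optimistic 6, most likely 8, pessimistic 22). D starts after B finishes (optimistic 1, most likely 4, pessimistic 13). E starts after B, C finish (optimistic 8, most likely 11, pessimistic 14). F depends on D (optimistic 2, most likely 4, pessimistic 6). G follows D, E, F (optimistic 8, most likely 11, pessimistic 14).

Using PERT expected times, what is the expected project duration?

te_A = (6 + 4·12 + 24)/6 = 78/6 = 13
te_B = (3 + 4·6 + 15)/6 = 42/6 = 7
te_C = (6 + 4·8 + 22)/6 = 60/6 = 10
te_D = (1 + 4·4 + 13)/6 = 30/6 = 5
te_E = (8 + 4·11 + 14)/6 = 66/6 = 11
te_F = (2 + 4·4 + 6)/6 = 24/6 = 4
te_G = (8 + 4·11 + 14)/6 = 66/6 = 11

Forward pass:
ES_A = 0; EF_A = 13
ES_B = 0; EF_B = 7
ES_C = max(EF_A=13, EF_B=7) = 13; EF_C = 13+10 = 23
ES_D = 7; EF_D = 7+5 = 12
ES_E = max(EF_B=7, EF_C=23) = 23; EF_E = 23+11 = 34
ES_F = 12; EF_F = 12+4 = 16
ES_G = max(EF_D=12, EF_E=34, EF_F=16) = 34; EF_G = 34+11 = 45
Expected project duration μ = 45 days. Critical path: A → C → E → G.

45 days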